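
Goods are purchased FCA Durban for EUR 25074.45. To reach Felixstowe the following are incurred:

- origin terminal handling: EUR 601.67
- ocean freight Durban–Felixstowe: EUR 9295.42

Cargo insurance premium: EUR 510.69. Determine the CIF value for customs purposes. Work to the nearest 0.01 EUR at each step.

CIF value: EUR 35482.23

CIF = FCA price + pre-shipment costs + freight + insurance
CIF = 25074.45 + 601.67 + 9295.42 + 510.69 = 35482.23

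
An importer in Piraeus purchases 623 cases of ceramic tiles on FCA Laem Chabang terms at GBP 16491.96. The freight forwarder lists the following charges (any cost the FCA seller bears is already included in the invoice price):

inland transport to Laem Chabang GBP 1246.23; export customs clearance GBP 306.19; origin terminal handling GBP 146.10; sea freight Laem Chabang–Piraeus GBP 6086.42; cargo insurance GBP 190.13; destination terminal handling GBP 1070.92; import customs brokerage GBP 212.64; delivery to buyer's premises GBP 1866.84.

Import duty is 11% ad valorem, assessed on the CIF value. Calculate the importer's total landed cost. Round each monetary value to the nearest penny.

Total landed cost: GBP 28585.62

FCA: the seller delivers export-cleared goods to the carrier; the buyer bears costs from that point.
Already in the invoice (seller's account under FCA): inland to port, export clearance — exclude.
CIF value = FCA price + origin terminal + freight + insurance = 16491.96 + 146.10 + 6086.42 + 190.13 = 22914.61
Import duty = 22914.61 × 11% = 2520.61
Buyer bears: origin terminal 146.10 + freight 6086.42 + insurance 190.13 + destination terminal 1070.92 + brokerage 212.64 + delivery 1866.84 + duty 2520.61 = 12093.66
Landed cost = invoice 16491.96 + 12093.66 = 28585.62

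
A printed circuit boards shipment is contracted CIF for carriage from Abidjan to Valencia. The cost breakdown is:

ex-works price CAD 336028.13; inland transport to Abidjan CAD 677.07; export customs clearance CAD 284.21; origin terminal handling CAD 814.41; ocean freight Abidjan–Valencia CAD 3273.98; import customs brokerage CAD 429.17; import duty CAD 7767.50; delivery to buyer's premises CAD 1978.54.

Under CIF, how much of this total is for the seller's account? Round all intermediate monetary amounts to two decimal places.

CIF: the seller pays costs through ocean freight and marine insurance to the destination port.
Seller's account: goods 336028.13 + inland to port 677.07 + export clearance 284.21 + origin terminal 814.41 + freight 3273.98 = 341077.80
Buyer's account: brokerage 429.17 + duty 7767.50 + delivery 1978.54 = 10175.21

Seller's account: CAD 341077.80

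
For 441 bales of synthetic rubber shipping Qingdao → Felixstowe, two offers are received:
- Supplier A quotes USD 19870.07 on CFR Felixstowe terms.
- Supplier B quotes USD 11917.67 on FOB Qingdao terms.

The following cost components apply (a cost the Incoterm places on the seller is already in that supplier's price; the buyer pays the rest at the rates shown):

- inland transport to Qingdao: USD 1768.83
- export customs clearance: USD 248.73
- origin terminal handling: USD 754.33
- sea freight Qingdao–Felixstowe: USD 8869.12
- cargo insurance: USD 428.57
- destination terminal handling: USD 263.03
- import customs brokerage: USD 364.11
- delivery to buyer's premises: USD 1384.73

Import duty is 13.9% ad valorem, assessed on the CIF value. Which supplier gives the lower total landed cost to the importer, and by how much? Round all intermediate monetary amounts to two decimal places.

Supplier A (CFR):
CIF value = CFR price + insurance = 19870.07 + 428.57 = 20298.64
Import duty = 20298.64 × 13.9% = 2821.51
Buyer bears (A): 428.57 + 263.03 + 364.11 + 1384.73 = 2440.44
Landed cost (A) = invoice 19870.07 + 2440.44 + duty 2821.51 = 25132.02
Supplier B (FOB):
CIF value = FOB price + freight + insurance = 11917.67 + 8869.12 + 428.57 = 21215.36
Import duty = 21215.36 × 13.9% = 2948.94
Buyer bears (B): 8869.12 + 428.57 + 263.03 + 364.11 + 1384.73 = 11309.56
Landed cost (B) = invoice 11917.67 + 11309.56 + duty 2948.94 = 26176.17
Difference = |25132.02 − 26176.17| = 1044.15

Supplier A is cheaper by USD 1044.15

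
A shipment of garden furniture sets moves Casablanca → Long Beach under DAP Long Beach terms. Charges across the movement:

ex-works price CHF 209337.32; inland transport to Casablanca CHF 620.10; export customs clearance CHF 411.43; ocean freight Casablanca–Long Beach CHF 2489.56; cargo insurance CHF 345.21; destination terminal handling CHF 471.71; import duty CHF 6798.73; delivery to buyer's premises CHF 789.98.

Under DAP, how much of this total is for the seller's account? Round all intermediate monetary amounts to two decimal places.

DAP: the seller bears all costs to the named destination except import duty and clearance.
Seller's account: goods 209337.32 + inland to port 620.10 + export clearance 411.43 + freight 2489.56 + insurance 345.21 + destination terminal 471.71 + delivery 789.98 = 214465.31
Buyer's account: duty 6798.73 = 6798.73

Seller's account: CHF 214465.31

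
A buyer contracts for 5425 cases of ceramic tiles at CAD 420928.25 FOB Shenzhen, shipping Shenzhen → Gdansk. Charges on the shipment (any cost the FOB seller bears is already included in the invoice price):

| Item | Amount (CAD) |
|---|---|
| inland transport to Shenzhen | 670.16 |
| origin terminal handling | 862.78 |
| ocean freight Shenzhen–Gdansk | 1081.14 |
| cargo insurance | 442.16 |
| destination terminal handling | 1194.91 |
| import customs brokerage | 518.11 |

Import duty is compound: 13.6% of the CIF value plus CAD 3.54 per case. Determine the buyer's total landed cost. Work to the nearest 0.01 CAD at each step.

Total landed cost: CAD 500822.48

FOB: the seller bears costs until goods are on board at the origin port; the buyer bears freight, insurance and all costs thereafter.
Already in the invoice (seller's account under FOB): inland to port, origin terminal — exclude.
CIF value = FOB price + freight + insurance = 420928.25 + 1081.14 + 442.16 = 422451.55
Ad valorem component: 422451.55 × 13.6% = 57453.41
Specific component: 5425 × 3.54 = 19204.50
Import duty = 57453.41 + 19204.50 = 76657.91
Buyer bears: freight 1081.14 + insurance 442.16 + destination terminal 1194.91 + brokerage 518.11 + duty 76657.91 = 79894.23
Landed cost = invoice 420928.25 + 79894.23 = 500822.48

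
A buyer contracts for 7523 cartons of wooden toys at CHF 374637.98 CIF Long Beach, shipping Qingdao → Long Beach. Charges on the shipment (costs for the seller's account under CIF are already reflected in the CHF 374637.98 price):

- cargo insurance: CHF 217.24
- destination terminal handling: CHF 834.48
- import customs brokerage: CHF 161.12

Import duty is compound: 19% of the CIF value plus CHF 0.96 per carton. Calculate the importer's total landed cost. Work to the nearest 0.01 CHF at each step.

Total landed cost: CHF 454036.88

CIF: the seller pays costs through ocean freight and marine insurance to the destination port.
Already in the invoice (seller's account under CIF): insurance — exclude.
The CIF price already equals the CIF value: 374637.98
Ad valorem component: 374637.98 × 19% = 71181.22
Specific component: 7523 × 0.96 = 7222.08
Import duty = 71181.22 + 7222.08 = 78403.30
Buyer bears: destination terminal 834.48 + brokerage 161.12 + duty 78403.30 = 79398.90
Landed cost = invoice 374637.98 + 79398.90 = 454036.88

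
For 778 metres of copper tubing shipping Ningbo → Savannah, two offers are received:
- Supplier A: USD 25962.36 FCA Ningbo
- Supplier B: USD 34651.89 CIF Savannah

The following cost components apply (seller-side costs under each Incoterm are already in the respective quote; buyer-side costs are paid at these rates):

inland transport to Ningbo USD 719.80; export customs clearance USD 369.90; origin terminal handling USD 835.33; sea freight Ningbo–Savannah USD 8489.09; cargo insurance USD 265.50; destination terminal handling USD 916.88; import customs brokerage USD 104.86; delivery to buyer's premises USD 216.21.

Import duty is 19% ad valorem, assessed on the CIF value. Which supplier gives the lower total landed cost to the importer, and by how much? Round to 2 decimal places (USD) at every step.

Supplier B is cheaper by USD 1071.46

Supplier A (FCA):
CIF value = FCA price + origin terminal + freight + insurance = 25962.36 + 835.33 + 8489.09 + 265.50 = 35552.28
Import duty = 35552.28 × 19% = 6754.93
Buyer bears (A): 835.33 + 8489.09 + 265.50 + 916.88 + 104.86 + 216.21 = 10827.87
Landed cost (A) = invoice 25962.36 + 10827.87 + duty 6754.93 = 43545.16
Supplier B (CIF):
The CIF price already equals the CIF value: 34651.89
Import duty = 34651.89 × 19% = 6583.86
Buyer bears (B): 916.88 + 104.86 + 216.21 = 1237.95
Landed cost (B) = invoice 34651.89 + 1237.95 + duty 6583.86 = 42473.70
Difference = |43545.16 − 42473.70| = 1071.46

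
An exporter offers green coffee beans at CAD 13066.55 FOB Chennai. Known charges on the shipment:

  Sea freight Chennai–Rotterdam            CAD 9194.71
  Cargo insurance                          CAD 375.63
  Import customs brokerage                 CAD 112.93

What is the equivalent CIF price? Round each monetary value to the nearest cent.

Not relevant to the conversion: brokerage — on the buyer under both terms; not part of either seller's price.
From FOB to CIF, the seller additionally bears: freight, insurance.
CIF price = 13066.55 + 9194.71 + 375.63 = 22636.89

CIF price: CAD 22636.89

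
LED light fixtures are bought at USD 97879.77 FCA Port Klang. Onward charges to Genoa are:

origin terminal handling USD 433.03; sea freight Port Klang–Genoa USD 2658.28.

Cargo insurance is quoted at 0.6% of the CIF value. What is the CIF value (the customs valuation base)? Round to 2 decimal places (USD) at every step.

Let C be the CIF value. C = FCA price + pre-shipment costs + freight + 0.6% × C
C − 0.6% × C = 97879.77 + 433.03 + 2658.28
0.994 × C = 100971.08
C = 100971.08 / 0.994 = 101580.56
Insurance premium = 0.6% × 101580.56 = 609.48

CIF value: USD 101580.56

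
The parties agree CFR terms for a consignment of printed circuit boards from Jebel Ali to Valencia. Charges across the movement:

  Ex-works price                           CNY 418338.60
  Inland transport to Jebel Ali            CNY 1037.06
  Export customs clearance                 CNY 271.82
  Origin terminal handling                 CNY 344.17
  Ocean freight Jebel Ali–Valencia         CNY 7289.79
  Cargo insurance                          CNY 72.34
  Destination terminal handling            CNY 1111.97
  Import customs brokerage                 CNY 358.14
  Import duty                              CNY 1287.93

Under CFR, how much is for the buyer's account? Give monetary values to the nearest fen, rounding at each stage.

Buyer's account: CNY 2830.38

CFR: the seller pays costs through ocean freight to the destination port, but not insurance.
Seller's account: goods 418338.60 + inland to port 1037.06 + export clearance 271.82 + origin terminal 344.17 + freight 7289.79 = 427281.44
Buyer's account: insurance 72.34 + destination terminal 1111.97 + brokerage 358.14 + duty 1287.93 = 2830.38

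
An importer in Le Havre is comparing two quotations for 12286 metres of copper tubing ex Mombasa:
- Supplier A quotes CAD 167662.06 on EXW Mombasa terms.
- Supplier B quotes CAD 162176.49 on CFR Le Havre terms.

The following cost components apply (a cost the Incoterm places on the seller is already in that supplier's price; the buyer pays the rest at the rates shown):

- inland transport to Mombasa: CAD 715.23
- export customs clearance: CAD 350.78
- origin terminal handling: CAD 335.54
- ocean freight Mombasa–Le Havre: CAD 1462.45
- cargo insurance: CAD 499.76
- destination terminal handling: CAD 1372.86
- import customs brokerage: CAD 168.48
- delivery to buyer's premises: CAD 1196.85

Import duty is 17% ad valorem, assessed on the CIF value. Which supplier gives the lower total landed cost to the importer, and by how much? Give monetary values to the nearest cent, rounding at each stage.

Supplier B is cheaper by CAD 9769.00

Supplier A (EXW):
CIF value = EXW price + inland to port + export clearance + origin terminal + freight + insurance = 167662.06 + 715.23 + 350.78 + 335.54 + 1462.45 + 499.76 = 171025.82
Import duty = 171025.82 × 17% = 29074.39
Buyer bears (A): 715.23 + 350.78 + 335.54 + 1462.45 + 499.76 + 1372.86 + 168.48 + 1196.85 = 6101.95
Landed cost (A) = invoice 167662.06 + 6101.95 + duty 29074.39 = 202838.40
Supplier B (CFR):
CIF value = CFR price + insurance = 162176.49 + 499.76 = 162676.25
Import duty = 162676.25 × 17% = 27654.96
Buyer bears (B): 499.76 + 1372.86 + 168.48 + 1196.85 = 3237.95
Landed cost (B) = invoice 162176.49 + 3237.95 + duty 27654.96 = 193069.40
Difference = |202838.40 − 193069.40| = 9769.00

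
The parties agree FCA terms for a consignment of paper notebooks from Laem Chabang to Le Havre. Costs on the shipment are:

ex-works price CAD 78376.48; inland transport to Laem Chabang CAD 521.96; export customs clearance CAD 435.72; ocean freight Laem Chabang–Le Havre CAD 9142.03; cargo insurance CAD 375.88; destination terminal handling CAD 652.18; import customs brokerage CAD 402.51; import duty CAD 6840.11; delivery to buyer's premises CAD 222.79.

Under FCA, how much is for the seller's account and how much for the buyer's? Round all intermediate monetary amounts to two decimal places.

FCA: the seller delivers export-cleared goods to the carrier; the buyer bears costs from that point.
Seller's account: goods 78376.48 + inland to port 521.96 + export clearance 435.72 = 79334.16
Buyer's account: freight 9142.03 + insurance 375.88 + destination terminal 652.18 + brokerage 402.51 + duty 6840.11 + delivery 222.79 = 17635.50

Seller: CAD 79334.16; buyer: CAD 17635.50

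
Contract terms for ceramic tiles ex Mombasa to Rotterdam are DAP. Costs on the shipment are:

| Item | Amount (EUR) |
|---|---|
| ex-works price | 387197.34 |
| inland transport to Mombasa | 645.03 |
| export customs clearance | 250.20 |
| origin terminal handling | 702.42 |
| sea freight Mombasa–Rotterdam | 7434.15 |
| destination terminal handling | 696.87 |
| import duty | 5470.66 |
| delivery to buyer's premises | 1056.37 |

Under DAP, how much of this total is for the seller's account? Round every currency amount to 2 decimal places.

DAP: the seller bears all costs to the named destination except import duty and clearance.
Seller's account: goods 387197.34 + inland to port 645.03 + export clearance 250.20 + origin terminal 702.42 + freight 7434.15 + destination terminal 696.87 + delivery 1056.37 = 397982.38
Buyer's account: duty 5470.66 = 5470.66

Seller's account: EUR 397982.38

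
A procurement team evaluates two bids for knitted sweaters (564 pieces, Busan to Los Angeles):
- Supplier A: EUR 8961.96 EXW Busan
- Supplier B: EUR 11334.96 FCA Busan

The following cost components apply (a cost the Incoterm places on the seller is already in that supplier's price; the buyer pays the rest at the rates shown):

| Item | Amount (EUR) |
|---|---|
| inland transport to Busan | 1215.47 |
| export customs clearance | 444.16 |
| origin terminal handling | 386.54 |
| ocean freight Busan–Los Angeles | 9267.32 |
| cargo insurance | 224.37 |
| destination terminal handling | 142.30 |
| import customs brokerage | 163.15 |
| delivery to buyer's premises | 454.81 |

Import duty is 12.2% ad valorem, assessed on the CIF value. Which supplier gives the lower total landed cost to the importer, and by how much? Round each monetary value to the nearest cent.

Supplier A is cheaper by EUR 800.40

Supplier A (EXW):
CIF value = EXW price + inland to port + export clearance + origin terminal + freight + insurance = 8961.96 + 1215.47 + 444.16 + 386.54 + 9267.32 + 224.37 = 20499.82
Import duty = 20499.82 × 12.2% = 2500.98
Buyer bears (A): 1215.47 + 444.16 + 386.54 + 9267.32 + 224.37 + 142.30 + 163.15 + 454.81 = 12298.12
Landed cost (A) = invoice 8961.96 + 12298.12 + duty 2500.98 = 23761.06
Supplier B (FCA):
CIF value = FCA price + origin terminal + freight + insurance = 11334.96 + 386.54 + 9267.32 + 224.37 = 21213.19
Import duty = 21213.19 × 12.2% = 2588.01
Buyer bears (B): 386.54 + 9267.32 + 224.37 + 142.30 + 163.15 + 454.81 = 10638.49
Landed cost (B) = invoice 11334.96 + 10638.49 + duty 2588.01 = 24561.46
Difference = |23761.06 − 24561.46| = 800.40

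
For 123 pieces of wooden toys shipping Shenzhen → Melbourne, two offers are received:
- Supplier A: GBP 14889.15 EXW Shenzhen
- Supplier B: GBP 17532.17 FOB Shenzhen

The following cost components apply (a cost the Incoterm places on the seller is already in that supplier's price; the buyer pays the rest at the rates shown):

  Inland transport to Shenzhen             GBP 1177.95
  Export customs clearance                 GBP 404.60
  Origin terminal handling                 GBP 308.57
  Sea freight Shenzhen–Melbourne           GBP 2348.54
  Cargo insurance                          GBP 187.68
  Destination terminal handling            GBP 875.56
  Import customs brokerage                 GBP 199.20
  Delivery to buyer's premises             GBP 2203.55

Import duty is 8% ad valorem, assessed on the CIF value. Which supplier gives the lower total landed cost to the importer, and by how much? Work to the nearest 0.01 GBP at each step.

Supplier A is cheaper by GBP 812.05

Supplier A (EXW):
CIF value = EXW price + inland to port + export clearance + origin terminal + freight + insurance = 14889.15 + 1177.95 + 404.60 + 308.57 + 2348.54 + 187.68 = 19316.49
Import duty = 19316.49 × 8% = 1545.32
Buyer bears (A): 1177.95 + 404.60 + 308.57 + 2348.54 + 187.68 + 875.56 + 199.20 + 2203.55 = 7705.65
Landed cost (A) = invoice 14889.15 + 7705.65 + duty 1545.32 = 24140.12
Supplier B (FOB):
CIF value = FOB price + freight + insurance = 17532.17 + 2348.54 + 187.68 = 20068.39
Import duty = 20068.39 × 8% = 1605.47
Buyer bears (B): 2348.54 + 187.68 + 875.56 + 199.20 + 2203.55 = 5814.53
Landed cost (B) = invoice 17532.17 + 5814.53 + duty 1605.47 = 24952.17
Difference = |24140.12 − 24952.17| = 812.05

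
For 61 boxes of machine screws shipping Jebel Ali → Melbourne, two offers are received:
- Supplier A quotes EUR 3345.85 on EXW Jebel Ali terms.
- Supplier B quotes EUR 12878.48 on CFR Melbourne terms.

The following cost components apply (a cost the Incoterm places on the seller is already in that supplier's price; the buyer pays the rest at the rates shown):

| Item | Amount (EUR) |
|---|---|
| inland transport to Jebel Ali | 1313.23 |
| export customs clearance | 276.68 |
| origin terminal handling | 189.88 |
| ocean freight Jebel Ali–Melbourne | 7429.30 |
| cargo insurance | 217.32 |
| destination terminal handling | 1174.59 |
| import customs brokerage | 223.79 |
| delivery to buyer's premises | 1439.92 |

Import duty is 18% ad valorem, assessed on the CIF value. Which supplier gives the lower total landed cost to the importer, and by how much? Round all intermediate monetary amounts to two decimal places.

Supplier A is cheaper by EUR 381.77

Supplier A (EXW):
CIF value = EXW price + inland to port + export clearance + origin terminal + freight + insurance = 3345.85 + 1313.23 + 276.68 + 189.88 + 7429.30 + 217.32 = 12772.26
Import duty = 12772.26 × 18% = 2299.01
Buyer bears (A): 1313.23 + 276.68 + 189.88 + 7429.30 + 217.32 + 1174.59 + 223.79 + 1439.92 = 12264.71
Landed cost (A) = invoice 3345.85 + 12264.71 + duty 2299.01 = 17909.57
Supplier B (CFR):
CIF value = CFR price + insurance = 12878.48 + 217.32 = 13095.80
Import duty = 13095.80 × 18% = 2357.24
Buyer bears (B): 217.32 + 1174.59 + 223.79 + 1439.92 = 3055.62
Landed cost (B) = invoice 12878.48 + 3055.62 + duty 2357.24 = 18291.34
Difference = |17909.57 − 18291.34| = 381.77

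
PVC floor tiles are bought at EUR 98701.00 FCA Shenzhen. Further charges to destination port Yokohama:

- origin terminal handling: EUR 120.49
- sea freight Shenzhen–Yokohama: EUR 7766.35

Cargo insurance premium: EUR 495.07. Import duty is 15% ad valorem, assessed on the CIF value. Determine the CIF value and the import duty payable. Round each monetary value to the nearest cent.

CIF = FCA price + pre-shipment costs + freight + insurance
CIF = 98701.00 + 120.49 + 7766.35 + 495.07 = 107082.91
Import duty = 107082.91 × 15% = 16062.44

CIF value: EUR 107082.91; import duty: EUR 16062.44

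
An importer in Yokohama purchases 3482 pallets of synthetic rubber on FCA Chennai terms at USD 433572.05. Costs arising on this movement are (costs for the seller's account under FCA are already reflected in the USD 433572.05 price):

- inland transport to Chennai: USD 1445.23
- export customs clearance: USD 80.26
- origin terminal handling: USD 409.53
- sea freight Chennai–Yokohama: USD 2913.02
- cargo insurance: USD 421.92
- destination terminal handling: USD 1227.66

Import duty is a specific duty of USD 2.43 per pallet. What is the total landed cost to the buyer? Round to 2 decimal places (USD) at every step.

Total landed cost: USD 447005.44

FCA: the seller delivers export-cleared goods to the carrier; the buyer bears costs from that point.
Already in the invoice (seller's account under FCA): inland to port, export clearance — exclude.
CIF value = FCA price + origin terminal + freight + insurance = 433572.05 + 409.53 + 2913.02 + 421.92 = 437316.52
Import duty = 3482 × 2.43 = 8461.26
Buyer bears: origin terminal 409.53 + freight 2913.02 + insurance 421.92 + destination terminal 1227.66 + duty 8461.26 = 13433.39
Landed cost = invoice 433572.05 + 13433.39 = 447005.44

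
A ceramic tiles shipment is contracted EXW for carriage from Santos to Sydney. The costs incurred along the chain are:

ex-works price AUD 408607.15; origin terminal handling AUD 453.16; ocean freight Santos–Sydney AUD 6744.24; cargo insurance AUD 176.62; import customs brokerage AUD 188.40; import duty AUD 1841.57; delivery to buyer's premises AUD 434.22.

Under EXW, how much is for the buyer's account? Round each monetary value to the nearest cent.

Buyer's account: AUD 9838.21

EXW: the seller makes goods available at their premises; the buyer bears all onward costs.
Seller's account: goods 408607.15 = 408607.15
Buyer's account: origin terminal 453.16 + freight 6744.24 + insurance 176.62 + brokerage 188.40 + duty 1841.57 + delivery 434.22 = 9838.21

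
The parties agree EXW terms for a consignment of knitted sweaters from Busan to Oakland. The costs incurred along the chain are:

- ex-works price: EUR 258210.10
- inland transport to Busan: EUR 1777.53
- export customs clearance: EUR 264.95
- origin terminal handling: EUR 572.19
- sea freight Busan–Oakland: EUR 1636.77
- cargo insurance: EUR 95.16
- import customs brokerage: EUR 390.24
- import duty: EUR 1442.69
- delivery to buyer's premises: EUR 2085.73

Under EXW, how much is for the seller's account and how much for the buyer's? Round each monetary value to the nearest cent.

Seller: EUR 258210.10; buyer: EUR 8265.26

EXW: the seller makes goods available at their premises; the buyer bears all onward costs.
Seller's account: goods 258210.10 = 258210.10
Buyer's account: inland to port 1777.53 + export clearance 264.95 + origin terminal 572.19 + freight 1636.77 + insurance 95.16 + brokerage 390.24 + duty 1442.69 + delivery 2085.73 = 8265.26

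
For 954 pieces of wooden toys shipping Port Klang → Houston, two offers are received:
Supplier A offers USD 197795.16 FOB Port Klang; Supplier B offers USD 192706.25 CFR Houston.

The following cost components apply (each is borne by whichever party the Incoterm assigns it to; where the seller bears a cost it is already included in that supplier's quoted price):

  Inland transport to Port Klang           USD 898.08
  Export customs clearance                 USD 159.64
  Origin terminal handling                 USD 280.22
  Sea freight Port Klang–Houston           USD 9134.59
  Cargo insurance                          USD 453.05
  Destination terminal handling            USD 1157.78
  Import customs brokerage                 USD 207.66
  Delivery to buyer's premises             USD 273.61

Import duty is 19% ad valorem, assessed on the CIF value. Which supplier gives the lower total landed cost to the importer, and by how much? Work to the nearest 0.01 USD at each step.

Supplier B is cheaper by USD 16925.96

Supplier A (FOB):
CIF value = FOB price + freight + insurance = 197795.16 + 9134.59 + 453.05 = 207382.80
Import duty = 207382.80 × 19% = 39402.73
Buyer bears (A): 9134.59 + 453.05 + 1157.78 + 207.66 + 273.61 = 11226.69
Landed cost (A) = invoice 197795.16 + 11226.69 + duty 39402.73 = 248424.58
Supplier B (CFR):
CIF value = CFR price + insurance = 192706.25 + 453.05 = 193159.30
Import duty = 193159.30 × 19% = 36700.27
Buyer bears (B): 453.05 + 1157.78 + 207.66 + 273.61 = 2092.10
Landed cost (B) = invoice 192706.25 + 2092.10 + duty 36700.27 = 231498.62
Difference = |248424.58 − 231498.62| = 16925.96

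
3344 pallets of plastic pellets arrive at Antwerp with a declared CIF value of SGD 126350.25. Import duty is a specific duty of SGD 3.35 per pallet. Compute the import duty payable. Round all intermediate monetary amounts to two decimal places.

Import duty: SGD 11202.40

Import duty = 3344 × 3.35 = 11202.40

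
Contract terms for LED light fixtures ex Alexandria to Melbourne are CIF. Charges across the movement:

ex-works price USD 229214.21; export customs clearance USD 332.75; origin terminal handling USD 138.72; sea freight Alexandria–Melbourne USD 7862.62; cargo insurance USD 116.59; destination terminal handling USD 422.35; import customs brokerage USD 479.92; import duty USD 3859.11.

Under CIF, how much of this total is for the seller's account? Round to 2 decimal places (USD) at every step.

CIF: the seller pays costs through ocean freight and marine insurance to the destination port.
Seller's account: goods 229214.21 + export clearance 332.75 + origin terminal 138.72 + freight 7862.62 + insurance 116.59 = 237664.89
Buyer's account: destination terminal 422.35 + brokerage 479.92 + duty 3859.11 = 4761.38

Seller's account: USD 237664.89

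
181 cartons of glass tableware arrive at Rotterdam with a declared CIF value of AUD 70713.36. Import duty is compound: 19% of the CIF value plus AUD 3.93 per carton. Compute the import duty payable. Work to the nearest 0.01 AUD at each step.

Ad valorem component: 70713.36 × 19% = 13435.54
Specific component: 181 × 3.93 = 711.33
Import duty = 13435.54 + 711.33 = 14146.87

Import duty: AUD 14146.87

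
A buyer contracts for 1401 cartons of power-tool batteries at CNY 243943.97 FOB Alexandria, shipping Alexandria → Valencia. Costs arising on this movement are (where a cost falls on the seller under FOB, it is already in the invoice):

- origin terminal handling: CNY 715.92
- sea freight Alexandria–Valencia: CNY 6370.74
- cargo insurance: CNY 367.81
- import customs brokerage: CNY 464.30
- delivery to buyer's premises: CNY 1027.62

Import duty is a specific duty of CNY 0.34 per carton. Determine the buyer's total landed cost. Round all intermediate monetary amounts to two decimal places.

Total landed cost: CNY 252650.78

FOB: the seller bears costs until goods are on board at the origin port; the buyer bears freight, insurance and all costs thereafter.
Already in the invoice (seller's account under FOB): origin terminal — exclude.
CIF value = FOB price + freight + insurance = 243943.97 + 6370.74 + 367.81 = 250682.52
Import duty = 1401 × 0.34 = 476.34
Buyer bears: freight 6370.74 + insurance 367.81 + brokerage 464.30 + delivery 1027.62 + duty 476.34 = 8706.81
Landed cost = invoice 243943.97 + 8706.81 = 252650.78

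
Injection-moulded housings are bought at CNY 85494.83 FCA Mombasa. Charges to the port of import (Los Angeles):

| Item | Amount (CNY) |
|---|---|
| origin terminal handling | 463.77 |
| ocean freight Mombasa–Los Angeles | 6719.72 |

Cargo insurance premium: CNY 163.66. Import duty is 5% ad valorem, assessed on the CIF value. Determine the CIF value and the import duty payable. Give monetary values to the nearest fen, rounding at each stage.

CIF = FCA price + pre-shipment costs + freight + insurance
CIF = 85494.83 + 463.77 + 6719.72 + 163.66 = 92841.98
Import duty = 92841.98 × 5% = 4642.10

CIF value: CNY 92841.98; import duty: CNY 4642.10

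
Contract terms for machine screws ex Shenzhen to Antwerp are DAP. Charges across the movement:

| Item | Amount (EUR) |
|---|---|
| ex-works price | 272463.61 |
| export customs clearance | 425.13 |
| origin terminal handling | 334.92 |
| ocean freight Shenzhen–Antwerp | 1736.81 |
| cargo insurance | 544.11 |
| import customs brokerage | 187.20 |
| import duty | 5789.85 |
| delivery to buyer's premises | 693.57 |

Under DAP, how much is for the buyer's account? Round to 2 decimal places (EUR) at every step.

DAP: the seller bears all costs to the named destination except import duty and clearance.
Seller's account: goods 272463.61 + export clearance 425.13 + origin terminal 334.92 + freight 1736.81 + insurance 544.11 + delivery 693.57 = 276198.15
Buyer's account: brokerage 187.20 + duty 5789.85 = 5977.05

Buyer's account: EUR 5977.05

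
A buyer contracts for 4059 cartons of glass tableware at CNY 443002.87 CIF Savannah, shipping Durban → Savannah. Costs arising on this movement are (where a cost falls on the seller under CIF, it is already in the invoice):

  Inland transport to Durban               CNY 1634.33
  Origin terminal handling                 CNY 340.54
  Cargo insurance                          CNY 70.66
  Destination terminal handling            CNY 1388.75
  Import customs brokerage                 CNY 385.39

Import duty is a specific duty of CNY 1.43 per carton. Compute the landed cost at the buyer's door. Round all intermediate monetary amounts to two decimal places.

Total landed cost: CNY 450581.38

CIF: the seller pays costs through ocean freight and marine insurance to the destination port.
Already in the invoice (seller's account under CIF): inland to port, origin terminal, insurance — exclude.
The CIF price already equals the CIF value: 443002.87
Import duty = 4059 × 1.43 = 5804.37
Buyer bears: destination terminal 1388.75 + brokerage 385.39 + duty 5804.37 = 7578.51
Landed cost = invoice 443002.87 + 7578.51 = 450581.38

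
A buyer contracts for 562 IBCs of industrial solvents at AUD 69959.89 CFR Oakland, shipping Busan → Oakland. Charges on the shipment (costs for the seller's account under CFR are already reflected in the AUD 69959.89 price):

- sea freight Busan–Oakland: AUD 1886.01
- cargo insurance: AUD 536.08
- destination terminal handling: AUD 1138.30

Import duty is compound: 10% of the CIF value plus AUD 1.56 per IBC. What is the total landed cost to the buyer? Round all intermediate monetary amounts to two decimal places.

Total landed cost: AUD 79560.59

CFR: the seller pays costs through ocean freight to the destination port, but not insurance.
Already in the invoice (seller's account under CFR): freight — exclude.
CIF value = CFR price + insurance = 69959.89 + 536.08 = 70495.97
Ad valorem component: 70495.97 × 10% = 7049.60
Specific component: 562 × 1.56 = 876.72
Import duty = 7049.60 + 876.72 = 7926.32
Buyer bears: insurance 536.08 + destination terminal 1138.30 + duty 7926.32 = 9600.70
Landed cost = invoice 69959.89 + 9600.70 = 79560.59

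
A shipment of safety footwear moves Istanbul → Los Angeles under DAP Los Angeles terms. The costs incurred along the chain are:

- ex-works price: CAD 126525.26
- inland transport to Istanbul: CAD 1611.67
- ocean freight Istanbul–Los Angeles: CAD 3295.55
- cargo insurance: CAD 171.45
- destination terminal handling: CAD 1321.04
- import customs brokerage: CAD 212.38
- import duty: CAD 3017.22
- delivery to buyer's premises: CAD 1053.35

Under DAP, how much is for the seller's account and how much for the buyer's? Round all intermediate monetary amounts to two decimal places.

DAP: the seller bears all costs to the named destination except import duty and clearance.
Seller's account: goods 126525.26 + inland to port 1611.67 + freight 3295.55 + insurance 171.45 + destination terminal 1321.04 + delivery 1053.35 = 133978.32
Buyer's account: brokerage 212.38 + duty 3017.22 = 3229.60

Seller: CAD 133978.32; buyer: CAD 3229.60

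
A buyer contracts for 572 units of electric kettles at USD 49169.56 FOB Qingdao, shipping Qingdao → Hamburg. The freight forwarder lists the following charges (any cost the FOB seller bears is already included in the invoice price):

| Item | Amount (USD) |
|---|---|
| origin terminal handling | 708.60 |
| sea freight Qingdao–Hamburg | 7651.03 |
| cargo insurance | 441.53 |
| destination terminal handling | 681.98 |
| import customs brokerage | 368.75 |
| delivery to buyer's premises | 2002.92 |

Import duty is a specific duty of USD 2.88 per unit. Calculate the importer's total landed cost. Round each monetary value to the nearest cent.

FOB: the seller bears costs until goods are on board at the origin port; the buyer bears freight, insurance and all costs thereafter.
Already in the invoice (seller's account under FOB): origin terminal — exclude.
CIF value = FOB price + freight + insurance = 49169.56 + 7651.03 + 441.53 = 57262.12
Import duty = 572 × 2.88 = 1647.36
Buyer bears: freight 7651.03 + insurance 441.53 + destination terminal 681.98 + brokerage 368.75 + delivery 2002.92 + duty 1647.36 = 12793.57
Landed cost = invoice 49169.56 + 12793.57 = 61963.13

Total landed cost: USD 61963.13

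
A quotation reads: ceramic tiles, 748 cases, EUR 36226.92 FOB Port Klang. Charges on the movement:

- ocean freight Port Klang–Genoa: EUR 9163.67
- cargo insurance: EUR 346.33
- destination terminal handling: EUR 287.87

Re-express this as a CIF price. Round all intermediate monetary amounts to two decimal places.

Not relevant to the conversion: destination terminal — on the buyer under both terms; not part of either seller's price.
From FOB to CIF, the seller additionally bears: freight, insurance.
CIF price = 36226.92 + 9163.67 + 346.33 = 45736.92

CIF price: EUR 45736.92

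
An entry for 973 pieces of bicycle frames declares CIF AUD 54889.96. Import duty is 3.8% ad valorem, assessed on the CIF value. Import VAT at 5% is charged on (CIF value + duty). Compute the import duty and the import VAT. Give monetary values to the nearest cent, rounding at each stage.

Import duty = 54889.96 × 3.8% = 2085.82
VAT base = CIF + duty = 54889.96 + 2085.82 = 56975.78
Import VAT = 56975.78 × 5% = 2848.79

Import duty: AUD 2085.82; import VAT: AUD 2848.79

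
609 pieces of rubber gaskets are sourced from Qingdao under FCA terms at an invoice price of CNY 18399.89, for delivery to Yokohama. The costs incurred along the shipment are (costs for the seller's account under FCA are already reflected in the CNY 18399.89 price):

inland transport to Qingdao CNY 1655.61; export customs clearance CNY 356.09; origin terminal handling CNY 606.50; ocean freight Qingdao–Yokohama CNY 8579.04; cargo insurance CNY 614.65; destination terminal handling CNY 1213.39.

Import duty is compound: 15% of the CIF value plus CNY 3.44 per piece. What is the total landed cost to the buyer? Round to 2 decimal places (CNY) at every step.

Total landed cost: CNY 35738.44

FCA: the seller delivers export-cleared goods to the carrier; the buyer bears costs from that point.
Already in the invoice (seller's account under FCA): inland to port, export clearance — exclude.
CIF value = FCA price + origin terminal + freight + insurance = 18399.89 + 606.50 + 8579.04 + 614.65 = 28200.08
Ad valorem component: 28200.08 × 15% = 4230.01
Specific component: 609 × 3.44 = 2094.96
Import duty = 4230.01 + 2094.96 = 6324.97
Buyer bears: origin terminal 606.50 + freight 8579.04 + insurance 614.65 + destination terminal 1213.39 + duty 6324.97 = 17338.55
Landed cost = invoice 18399.89 + 17338.55 = 35738.44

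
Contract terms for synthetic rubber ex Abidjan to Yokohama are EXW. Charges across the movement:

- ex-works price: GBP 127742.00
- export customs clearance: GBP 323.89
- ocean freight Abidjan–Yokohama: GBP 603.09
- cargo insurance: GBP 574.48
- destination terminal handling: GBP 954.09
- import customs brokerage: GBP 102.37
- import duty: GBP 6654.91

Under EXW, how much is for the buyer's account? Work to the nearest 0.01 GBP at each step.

Buyer's account: GBP 9212.83

EXW: the seller makes goods available at their premises; the buyer bears all onward costs.
Seller's account: goods 127742.00 = 127742.00
Buyer's account: export clearance 323.89 + freight 603.09 + insurance 574.48 + destination terminal 954.09 + brokerage 102.37 + duty 6654.91 = 9212.83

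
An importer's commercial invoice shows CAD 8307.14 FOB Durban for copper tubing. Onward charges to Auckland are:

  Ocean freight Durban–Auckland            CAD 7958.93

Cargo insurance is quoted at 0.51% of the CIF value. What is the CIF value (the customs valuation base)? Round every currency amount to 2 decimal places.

CIF value: CAD 16349.45

Let C be the CIF value. C = FOB price + freight + 0.51% × C
C − 0.51% × C = 8307.14 + 7958.93
0.9949 × C = 16266.07
C = 16266.07 / 0.9949 = 16349.45
Insurance premium = 0.51% × 16349.45 = 83.38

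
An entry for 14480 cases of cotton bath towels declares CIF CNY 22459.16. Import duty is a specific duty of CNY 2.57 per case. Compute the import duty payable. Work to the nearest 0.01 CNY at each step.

Import duty = 14480 × 2.57 = 37213.60

Import duty: CNY 37213.60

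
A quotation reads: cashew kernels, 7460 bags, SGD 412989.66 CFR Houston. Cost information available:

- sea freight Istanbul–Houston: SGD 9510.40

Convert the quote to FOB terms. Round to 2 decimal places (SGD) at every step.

From CFR to FOB, the seller no longer bears: freight.
FOB price = 412989.66 − 9510.40 = 403479.26

FOB price: SGD 403479.26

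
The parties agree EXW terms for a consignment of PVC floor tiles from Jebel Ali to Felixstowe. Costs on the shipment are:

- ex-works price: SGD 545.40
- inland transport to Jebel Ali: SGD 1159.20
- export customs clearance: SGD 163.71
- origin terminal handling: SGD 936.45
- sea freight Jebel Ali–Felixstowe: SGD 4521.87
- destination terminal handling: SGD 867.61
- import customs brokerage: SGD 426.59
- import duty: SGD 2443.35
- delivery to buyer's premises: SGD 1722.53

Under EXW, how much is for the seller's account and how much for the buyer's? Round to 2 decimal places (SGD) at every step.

EXW: the seller makes goods available at their premises; the buyer bears all onward costs.
Seller's account: goods 545.40 = 545.40
Buyer's account: inland to port 1159.20 + export clearance 163.71 + origin terminal 936.45 + freight 4521.87 + destination terminal 867.61 + brokerage 426.59 + duty 2443.35 + delivery 1722.53 = 12241.31

Seller: SGD 545.40; buyer: SGD 12241.31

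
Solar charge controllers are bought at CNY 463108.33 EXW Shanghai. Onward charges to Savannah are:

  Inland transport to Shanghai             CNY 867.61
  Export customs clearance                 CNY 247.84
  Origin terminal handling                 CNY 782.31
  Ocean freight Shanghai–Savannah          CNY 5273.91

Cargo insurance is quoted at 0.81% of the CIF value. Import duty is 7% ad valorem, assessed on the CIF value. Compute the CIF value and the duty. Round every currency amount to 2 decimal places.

CIF value: CNY 474120.38; import duty: CNY 33188.43

Let C be the CIF value. C = EXW price + pre-shipment costs + freight + 0.81% × C
C − 0.81% × C = 463108.33 + 867.61 + 247.84 + 782.31 + 5273.91
0.9919 × C = 470280.00
C = 470280.00 / 0.9919 = 474120.38
Insurance premium = 0.81% × 474120.38 = 3840.38
Import duty = 474120.38 × 7% = 33188.43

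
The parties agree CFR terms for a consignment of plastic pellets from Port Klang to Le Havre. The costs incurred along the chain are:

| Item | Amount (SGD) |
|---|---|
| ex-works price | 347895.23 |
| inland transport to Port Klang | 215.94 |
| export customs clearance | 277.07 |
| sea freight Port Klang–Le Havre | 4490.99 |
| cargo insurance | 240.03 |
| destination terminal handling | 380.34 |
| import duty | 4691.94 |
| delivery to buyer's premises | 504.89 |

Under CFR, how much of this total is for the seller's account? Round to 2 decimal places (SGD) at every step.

CFR: the seller pays costs through ocean freight to the destination port, but not insurance.
Seller's account: goods 347895.23 + inland to port 215.94 + export clearance 277.07 + freight 4490.99 = 352879.23
Buyer's account: insurance 240.03 + destination terminal 380.34 + duty 4691.94 + delivery 504.89 = 5817.20

Seller's account: SGD 352879.23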